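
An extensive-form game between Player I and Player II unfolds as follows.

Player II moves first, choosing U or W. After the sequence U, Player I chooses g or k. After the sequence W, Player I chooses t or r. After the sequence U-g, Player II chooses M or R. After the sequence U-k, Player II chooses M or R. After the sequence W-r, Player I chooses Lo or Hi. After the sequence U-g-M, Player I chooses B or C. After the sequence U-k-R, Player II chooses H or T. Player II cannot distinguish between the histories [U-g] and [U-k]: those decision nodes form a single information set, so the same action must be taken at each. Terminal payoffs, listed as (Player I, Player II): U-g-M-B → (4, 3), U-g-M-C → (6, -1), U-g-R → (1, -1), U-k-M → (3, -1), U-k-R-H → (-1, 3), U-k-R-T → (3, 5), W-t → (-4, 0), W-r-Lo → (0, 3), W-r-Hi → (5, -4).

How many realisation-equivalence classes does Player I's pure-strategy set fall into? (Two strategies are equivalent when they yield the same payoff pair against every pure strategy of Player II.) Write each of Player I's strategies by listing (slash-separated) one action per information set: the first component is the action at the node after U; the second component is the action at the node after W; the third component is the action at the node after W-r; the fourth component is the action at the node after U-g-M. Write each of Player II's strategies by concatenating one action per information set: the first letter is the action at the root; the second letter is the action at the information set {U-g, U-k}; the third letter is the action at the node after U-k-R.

9

Player I has 16 pure strategies: g/t/Lo/B, g/t/Lo/C, g/t/Hi/B, g/t/Hi/C, g/r/Lo/B, g/r/Lo/C, g/r/Hi/B, g/r/Hi/C, k/t/Lo/B, k/t/Lo/C, k/t/Hi/B, k/t/Hi/C, k/r/Lo/B, k/r/Lo/C, k/r/Hi/B, k/r/Hi/C. Columns: UMH, UMT, URH, URT, WMH, WMT, WRH, WRT.
{g/t/Lo/B, g/t/Hi/B} → row (4,3) (4,3) (1,-1) (1,-1) (-4,0) (-4,0) (-4,0) (-4,0)
{g/t/Lo/C, g/t/Hi/C} → row (6,-1) (6,-1) (1,-1) (1,-1) (-4,0) (-4,0) (-4,0) (-4,0)
{g/r/Lo/B} → row (4,3) (4,3) (1,-1) (1,-1) (0,3) (0,3) (0,3) (0,3)
{g/r/Lo/C} → row (6,-1) (6,-1) (1,-1) (1,-1) (0,3) (0,3) (0,3) (0,3)
{g/r/Hi/B} → row (4,3) (4,3) (1,-1) (1,-1) (5,-4) (5,-4) (5,-4) (5,-4)
{g/r/Hi/C} → row (6,-1) (6,-1) (1,-1) (1,-1) (5,-4) (5,-4) (5,-4) (5,-4)
{k/t/Lo/B, k/t/Lo/C, k/t/Hi/B, k/t/Hi/C} → row (3,-1) (3,-1) (-1,3) (3,5) (-4,0) (-4,0) (-4,0) (-4,0)
{k/r/Lo/B, k/r/Lo/C} → row (3,-1) (3,-1) (-1,3) (3,5) (0,3) (0,3) (0,3) (0,3)
{k/r/Hi/B, k/r/Hi/C} → row (3,-1) (3,-1) (-1,3) (3,5) (5,-4) (5,-4) (5,-4) (5,-4)
That's 9 distinct rows out of 16 strategies.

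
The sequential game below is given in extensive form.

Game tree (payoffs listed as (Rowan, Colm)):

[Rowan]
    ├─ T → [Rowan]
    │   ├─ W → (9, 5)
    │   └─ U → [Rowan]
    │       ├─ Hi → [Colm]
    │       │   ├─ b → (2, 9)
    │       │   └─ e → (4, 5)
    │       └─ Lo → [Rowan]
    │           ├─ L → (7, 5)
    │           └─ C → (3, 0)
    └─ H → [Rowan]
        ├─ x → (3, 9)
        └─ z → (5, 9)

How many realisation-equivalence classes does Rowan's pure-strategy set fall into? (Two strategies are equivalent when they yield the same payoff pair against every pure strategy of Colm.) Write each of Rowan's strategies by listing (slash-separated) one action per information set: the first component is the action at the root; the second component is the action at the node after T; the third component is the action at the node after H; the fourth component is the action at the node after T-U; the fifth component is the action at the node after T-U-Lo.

6

Rowan has 32 pure strategies: T/W/x/Hi/L, T/W/x/Hi/C, T/W/x/Lo/L, T/W/x/Lo/C, T/W/z/Hi/L, T/W/z/Hi/C, T/W/z/Lo/L, T/W/z/Lo/C, T/U/x/Hi/L, T/U/x/Hi/C, T/U/x/Lo/L, T/U/x/Lo/C, T/U/z/Hi/L, T/U/z/Hi/C, T/U/z/Lo/L, T/U/z/Lo/C, H/W/x/Hi/L, H/W/x/Hi/C, H/W/x/Lo/L, H/W/x/Lo/C, H/W/z/Hi/L, H/W/z/Hi/C, H/W/z/Lo/L, H/W/z/Lo/C, H/U/x/Hi/L, H/U/x/Hi/C, H/U/x/Lo/L, H/U/x/Lo/C, H/U/z/Hi/L, H/U/z/Hi/C, H/U/z/Lo/L, H/U/z/Lo/C. Columns: b, e.
{T/W/x/Hi/L, T/W/x/Hi/C, T/W/x/Lo/L, T/W/x/Lo/C, T/W/z/Hi/L, T/W/z/Hi/C, T/W/z/Lo/L, T/W/z/Lo/C} → row (9,5) (9,5)
{T/U/x/Hi/L, T/U/x/Hi/C, T/U/z/Hi/L, T/U/z/Hi/C} → row (2,9) (4,5)
{T/U/x/Lo/L, T/U/z/Lo/L} → row (7,5) (7,5)
{T/U/x/Lo/C, T/U/z/Lo/C} → row (3,0) (3,0)
{H/W/x/Hi/L, H/W/x/Hi/C, H/W/x/Lo/L, H/W/x/Lo/C, H/U/x/Hi/L, H/U/x/Hi/C, H/U/x/Lo/L, H/U/x/Lo/C} → row (3,9) (3,9)
{H/W/z/Hi/L, H/W/z/Hi/C, H/W/z/Lo/L, H/W/z/Lo/C, H/U/z/Hi/L, H/U/z/Hi/C, H/U/z/Lo/L, H/U/z/Lo/C} → row (5,9) (5,9)
That's 6 distinct rows out of 32 strategies.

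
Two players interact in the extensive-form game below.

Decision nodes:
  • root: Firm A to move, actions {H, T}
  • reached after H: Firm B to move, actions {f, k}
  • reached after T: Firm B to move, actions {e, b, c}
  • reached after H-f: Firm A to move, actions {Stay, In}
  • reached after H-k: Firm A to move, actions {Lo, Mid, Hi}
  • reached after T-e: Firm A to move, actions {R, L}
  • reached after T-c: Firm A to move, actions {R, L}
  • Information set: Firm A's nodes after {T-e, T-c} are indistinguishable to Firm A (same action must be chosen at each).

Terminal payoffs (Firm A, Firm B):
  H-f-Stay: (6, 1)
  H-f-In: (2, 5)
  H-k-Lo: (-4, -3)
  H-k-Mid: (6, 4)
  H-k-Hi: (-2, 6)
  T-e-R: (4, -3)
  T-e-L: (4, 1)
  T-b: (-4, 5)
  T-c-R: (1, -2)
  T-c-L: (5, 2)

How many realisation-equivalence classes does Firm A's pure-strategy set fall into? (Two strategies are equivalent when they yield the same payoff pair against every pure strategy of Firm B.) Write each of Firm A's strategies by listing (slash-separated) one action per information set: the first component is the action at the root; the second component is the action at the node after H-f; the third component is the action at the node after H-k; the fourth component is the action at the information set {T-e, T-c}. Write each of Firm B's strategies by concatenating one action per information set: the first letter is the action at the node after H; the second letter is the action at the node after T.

Firm A has 24 pure strategies: H/Stay/Lo/R, H/Stay/Lo/L, H/Stay/Mid/R, H/Stay/Mid/L, H/Stay/Hi/R, H/Stay/Hi/L, H/In/Lo/R, H/In/Lo/L, H/In/Mid/R, H/In/Mid/L, H/In/Hi/R, H/In/Hi/L, T/Stay/Lo/R, T/Stay/Lo/L, T/Stay/Mid/R, T/Stay/Mid/L, T/Stay/Hi/R, T/Stay/Hi/L, T/In/Lo/R, T/In/Lo/L, T/In/Mid/R, T/In/Mid/L, T/In/Hi/R, T/In/Hi/L. Columns: fe, fb, fc, ke, kb, kc.
{H/Stay/Lo/R, H/Stay/Lo/L} → row (6,1) (6,1) (6,1) (-4,-3) (-4,-3) (-4,-3)
{H/Stay/Mid/R, H/Stay/Mid/L} → row (6,1) (6,1) (6,1) (6,4) (6,4) (6,4)
{H/Stay/Hi/R, H/Stay/Hi/L} → row (6,1) (6,1) (6,1) (-2,6) (-2,6) (-2,6)
{H/In/Lo/R, H/In/Lo/L} → row (2,5) (2,5) (2,5) (-4,-3) (-4,-3) (-4,-3)
{H/In/Mid/R, H/In/Mid/L} → row (2,5) (2,5) (2,5) (6,4) (6,4) (6,4)
{H/In/Hi/R, H/In/Hi/L} → row (2,5) (2,5) (2,5) (-2,6) (-2,6) (-2,6)
{T/Stay/Lo/R, T/Stay/Mid/R, T/Stay/Hi/R, T/In/Lo/R, T/In/Mid/R, T/In/Hi/R} → row (4,-3) (-4,5) (1,-2) (4,-3) (-4,5) (1,-2)
{T/Stay/Lo/L, T/Stay/Mid/L, T/Stay/Hi/L, T/In/Lo/L, T/In/Mid/L, T/In/Hi/L} → row (4,1) (-4,5) (5,2) (4,1) (-4,5) (5,2)
That's 8 distinct rows out of 24 strategies.

8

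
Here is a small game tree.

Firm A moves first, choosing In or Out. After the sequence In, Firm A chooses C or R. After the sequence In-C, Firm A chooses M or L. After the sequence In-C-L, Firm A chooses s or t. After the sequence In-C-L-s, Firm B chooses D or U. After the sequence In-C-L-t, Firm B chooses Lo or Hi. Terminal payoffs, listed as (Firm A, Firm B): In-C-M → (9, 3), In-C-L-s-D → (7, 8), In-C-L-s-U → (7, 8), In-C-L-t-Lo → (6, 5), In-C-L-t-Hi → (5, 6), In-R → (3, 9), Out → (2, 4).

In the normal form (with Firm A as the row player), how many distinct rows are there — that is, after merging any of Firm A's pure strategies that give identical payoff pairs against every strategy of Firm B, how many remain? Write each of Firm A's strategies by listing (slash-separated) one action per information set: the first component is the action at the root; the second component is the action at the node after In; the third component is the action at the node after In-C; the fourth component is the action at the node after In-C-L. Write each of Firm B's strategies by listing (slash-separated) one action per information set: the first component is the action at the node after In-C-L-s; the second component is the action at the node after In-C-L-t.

Firm A has 16 pure strategies: In/C/M/s, In/C/M/t, In/C/L/s, In/C/L/t, In/R/M/s, In/R/M/t, In/R/L/s, In/R/L/t, Out/C/M/s, Out/C/M/t, Out/C/L/s, Out/C/L/t, Out/R/M/s, Out/R/M/t, Out/R/L/s, Out/R/L/t. Columns: D/Lo, D/Hi, U/Lo, U/Hi.
{In/C/M/s, In/C/M/t} → row (9,3) (9,3) (9,3) (9,3)
{In/C/L/s} → row (7,8) (7,8) (7,8) (7,8)
{In/C/L/t} → row (6,5) (5,6) (6,5) (5,6)
{In/R/M/s, In/R/M/t, In/R/L/s, In/R/L/t} → row (3,9) (3,9) (3,9) (3,9)
{Out/C/M/s, Out/C/M/t, Out/C/L/s, Out/C/L/t, Out/R/M/s, Out/R/M/t, Out/R/L/s, Out/R/L/t} → row (2,4) (2,4) (2,4) (2,4)
That's 5 distinct rows out of 16 strategies.

5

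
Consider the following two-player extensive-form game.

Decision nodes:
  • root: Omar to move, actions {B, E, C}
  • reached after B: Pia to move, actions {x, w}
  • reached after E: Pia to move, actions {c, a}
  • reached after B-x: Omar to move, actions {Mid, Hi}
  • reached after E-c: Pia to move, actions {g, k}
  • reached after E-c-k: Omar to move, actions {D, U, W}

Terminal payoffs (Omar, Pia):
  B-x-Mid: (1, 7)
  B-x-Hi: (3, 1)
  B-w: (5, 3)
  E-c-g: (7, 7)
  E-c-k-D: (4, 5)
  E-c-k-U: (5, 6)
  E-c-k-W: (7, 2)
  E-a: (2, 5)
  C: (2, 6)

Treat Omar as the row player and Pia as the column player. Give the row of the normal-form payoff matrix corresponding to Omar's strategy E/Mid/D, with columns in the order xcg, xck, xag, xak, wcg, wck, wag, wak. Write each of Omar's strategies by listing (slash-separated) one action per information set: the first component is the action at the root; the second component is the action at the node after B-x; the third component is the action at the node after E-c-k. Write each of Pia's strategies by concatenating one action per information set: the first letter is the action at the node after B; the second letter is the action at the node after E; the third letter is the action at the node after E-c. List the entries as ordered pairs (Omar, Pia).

vs xcg: Omar plays E → Pia plays c at [E] → Pia plays g at [E-c] → (7, 7)
vs xck: Omar plays E → Pia plays c at [E] → Pia plays k at [E-c] → Omar plays D at [E-c-k] → (4, 5)
vs xag: Omar plays E → Pia plays a at [E] → (2, 5)
vs xak: Omar plays E → Pia plays a at [E] → (2, 5)
vs wcg: Omar plays E → Pia plays c at [E] → Pia plays g at [E-c] → (7, 7)
vs wck: Omar plays E → Pia plays c at [E] → Pia plays k at [E-c] → Omar plays D at [E-c-k] → (4, 5)
vs wag: Omar plays E → Pia plays a at [E] → (2, 5)
vs wak: Omar plays E → Pia plays a at [E] → (2, 5)

(7,7) (4,5) (2,5) (2,5) (7,7) (4,5) (2,5) (2,5)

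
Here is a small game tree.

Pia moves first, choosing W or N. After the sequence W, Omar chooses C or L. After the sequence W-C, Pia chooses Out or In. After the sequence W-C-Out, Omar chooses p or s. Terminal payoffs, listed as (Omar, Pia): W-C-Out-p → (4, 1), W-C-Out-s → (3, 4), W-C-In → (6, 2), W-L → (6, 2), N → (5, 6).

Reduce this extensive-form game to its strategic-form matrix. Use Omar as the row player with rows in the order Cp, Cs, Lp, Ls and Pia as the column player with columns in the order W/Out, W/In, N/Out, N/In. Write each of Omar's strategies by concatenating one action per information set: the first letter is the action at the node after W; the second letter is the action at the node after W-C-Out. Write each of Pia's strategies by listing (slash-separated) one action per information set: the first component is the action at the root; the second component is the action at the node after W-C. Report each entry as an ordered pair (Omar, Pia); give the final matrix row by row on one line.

Row Cp: W/Out→(4,1), W/In→(6,2), N/Out→(5,6), N/In→(5,6)
Row Cs: W/Out→(3,4), W/In→(6,2), N/Out→(5,6), N/In→(5,6)
Row Lp: W/Out→(6,2), W/In→(6,2), N/Out→(5,6), N/In→(5,6)
Row Ls: W/Out→(6,2), W/In→(6,2), N/Out→(5,6), N/In→(5,6)

Cp: (4,1) (6,2) (5,6) (5,6) | Cs: (3,4) (6,2) (5,6) (5,6) | Lp: (6,2) (6,2) (5,6) (5,6) | Ls: (6,2) (6,2) (5,6) (5,6)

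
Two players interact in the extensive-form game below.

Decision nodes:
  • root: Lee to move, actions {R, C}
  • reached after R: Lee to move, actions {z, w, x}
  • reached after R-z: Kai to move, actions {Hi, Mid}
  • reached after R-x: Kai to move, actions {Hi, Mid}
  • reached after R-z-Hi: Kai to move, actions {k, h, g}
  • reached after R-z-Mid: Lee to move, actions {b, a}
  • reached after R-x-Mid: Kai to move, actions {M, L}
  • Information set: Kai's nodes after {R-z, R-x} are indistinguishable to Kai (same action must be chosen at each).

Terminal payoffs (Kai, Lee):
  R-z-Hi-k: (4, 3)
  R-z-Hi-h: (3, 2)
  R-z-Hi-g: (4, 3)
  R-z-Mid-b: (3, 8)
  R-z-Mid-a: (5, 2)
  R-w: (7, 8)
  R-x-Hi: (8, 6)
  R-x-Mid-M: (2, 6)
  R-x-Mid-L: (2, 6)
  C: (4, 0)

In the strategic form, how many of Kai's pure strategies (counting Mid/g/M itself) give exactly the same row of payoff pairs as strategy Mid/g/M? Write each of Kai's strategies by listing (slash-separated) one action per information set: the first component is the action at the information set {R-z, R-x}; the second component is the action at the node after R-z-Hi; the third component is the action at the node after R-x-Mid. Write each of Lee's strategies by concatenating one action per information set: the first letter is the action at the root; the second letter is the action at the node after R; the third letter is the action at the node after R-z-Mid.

Row for Mid/g/M (columns Rzb, Rza, Rwb, Rwa, Rxb, Rxa, Czb, Cza, Cwb, Cwa, Cxb, Cxa): (3,8) (5,2) (7,8) (7,8) (2,6) (2,6) (4,0) (4,0) (4,0) (4,0) (4,0) (4,0).
Under Mid/g/M, Kai's choice at the node after R-z-Hi can never be reached regardless of what Lee does, so varying those choices leaves every outcome unchanged.
Holding the reachable choices fixed and varying the unreachable one freely already gives 3 equivalent strategies.
Checking the remaining rows, Mid/k/L, Mid/h/L, Mid/g/L also happen to give the same payoffs in every column, bringing the total to 6: Mid/k/M, Mid/k/L, Mid/h/M, Mid/h/L, Mid/g/M, Mid/g/L.

6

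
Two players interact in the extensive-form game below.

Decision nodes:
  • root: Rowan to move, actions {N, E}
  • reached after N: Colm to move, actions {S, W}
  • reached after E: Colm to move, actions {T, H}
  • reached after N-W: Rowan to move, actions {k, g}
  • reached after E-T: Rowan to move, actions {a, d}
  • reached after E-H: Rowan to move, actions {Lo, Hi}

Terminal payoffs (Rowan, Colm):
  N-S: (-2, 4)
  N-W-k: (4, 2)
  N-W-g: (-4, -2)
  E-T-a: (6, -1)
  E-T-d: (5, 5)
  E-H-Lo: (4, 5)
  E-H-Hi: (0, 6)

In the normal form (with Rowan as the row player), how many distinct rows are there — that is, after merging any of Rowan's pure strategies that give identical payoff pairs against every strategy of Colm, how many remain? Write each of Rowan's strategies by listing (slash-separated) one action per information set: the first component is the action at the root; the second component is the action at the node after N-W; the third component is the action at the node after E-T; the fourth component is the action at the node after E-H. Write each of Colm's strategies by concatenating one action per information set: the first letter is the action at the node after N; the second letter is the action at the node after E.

6

Rowan has 16 pure strategies: N/k/a/Lo, N/k/a/Hi, N/k/d/Lo, N/k/d/Hi, N/g/a/Lo, N/g/a/Hi, N/g/d/Lo, N/g/d/Hi, E/k/a/Lo, E/k/a/Hi, E/k/d/Lo, E/k/d/Hi, E/g/a/Lo, E/g/a/Hi, E/g/d/Lo, E/g/d/Hi. Columns: ST, SH, WT, WH.
{N/k/a/Lo, N/k/a/Hi, N/k/d/Lo, N/k/d/Hi} → row (-2,4) (-2,4) (4,2) (4,2)
{N/g/a/Lo, N/g/a/Hi, N/g/d/Lo, N/g/d/Hi} → row (-2,4) (-2,4) (-4,-2) (-4,-2)
{E/k/a/Lo, E/g/a/Lo} → row (6,-1) (4,5) (6,-1) (4,5)
{E/k/a/Hi, E/g/a/Hi} → row (6,-1) (0,6) (6,-1) (0,6)
{E/k/d/Lo, E/g/d/Lo} → row (5,5) (4,5) (5,5) (4,5)
{E/k/d/Hi, E/g/d/Hi} → row (5,5) (0,6) (5,5) (0,6)
That's 6 distinct rows out of 16 strategies.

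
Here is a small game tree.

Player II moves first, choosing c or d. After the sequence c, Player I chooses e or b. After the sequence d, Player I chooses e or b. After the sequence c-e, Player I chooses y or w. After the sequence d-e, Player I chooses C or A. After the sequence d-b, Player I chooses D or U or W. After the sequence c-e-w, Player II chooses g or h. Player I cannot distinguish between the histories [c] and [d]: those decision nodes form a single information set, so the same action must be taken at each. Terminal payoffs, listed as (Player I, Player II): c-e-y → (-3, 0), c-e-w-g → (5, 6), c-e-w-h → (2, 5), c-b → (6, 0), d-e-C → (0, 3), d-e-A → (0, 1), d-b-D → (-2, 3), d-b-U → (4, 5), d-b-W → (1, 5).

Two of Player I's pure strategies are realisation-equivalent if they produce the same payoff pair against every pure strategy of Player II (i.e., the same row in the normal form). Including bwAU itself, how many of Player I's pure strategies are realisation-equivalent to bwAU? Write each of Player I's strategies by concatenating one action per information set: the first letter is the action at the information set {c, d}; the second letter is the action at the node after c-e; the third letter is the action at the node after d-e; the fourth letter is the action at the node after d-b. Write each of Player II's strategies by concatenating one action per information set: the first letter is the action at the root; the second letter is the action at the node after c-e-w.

Row for bwAU (columns cg, ch, dg, dh): (6,0) (6,0) (4,5) (4,5).
Under bwAU, Player I's choice at the node after c-e and at the node after d-e can never be reached regardless of what Player II does, so varying those choices leaves every outcome unchanged.
Holding the reachable choices fixed and varying the unreachable ones freely already gives 2 × 2 = 4 equivalent strategies.
No other strategy reproduces this row, so those 4 are the full class: byCU, byAU, bwCU, bwAU.

4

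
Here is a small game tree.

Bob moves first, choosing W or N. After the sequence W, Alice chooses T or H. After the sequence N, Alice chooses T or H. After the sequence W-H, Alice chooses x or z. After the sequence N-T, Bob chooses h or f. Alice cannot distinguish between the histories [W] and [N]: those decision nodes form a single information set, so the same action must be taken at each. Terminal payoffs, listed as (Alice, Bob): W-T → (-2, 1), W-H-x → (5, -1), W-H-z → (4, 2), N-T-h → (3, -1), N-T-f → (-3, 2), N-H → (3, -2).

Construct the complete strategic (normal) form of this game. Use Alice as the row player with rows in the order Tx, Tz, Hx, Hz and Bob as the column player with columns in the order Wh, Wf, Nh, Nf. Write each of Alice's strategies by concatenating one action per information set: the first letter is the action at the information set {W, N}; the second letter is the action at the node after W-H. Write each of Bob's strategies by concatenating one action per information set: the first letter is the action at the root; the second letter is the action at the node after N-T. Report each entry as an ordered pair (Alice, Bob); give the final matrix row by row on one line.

Tx: (-2,1) (-2,1) (3,-1) (-3,2) | Tz: (-2,1) (-2,1) (3,-1) (-3,2) | Hx: (5,-1) (5,-1) (3,-2) (3,-2) | Hz: (4,2) (4,2) (3,-2) (3,-2)

           Wh       Wf       Nh       Nf
  Tx   (-2,1)   (-2,1)   (3,-1)   (-3,2)
  Tz   (-2,1)   (-2,1)   (3,-1)   (-3,2)
  Hx   (5,-1)   (5,-1)   (3,-2)   (3,-2)
  Hz    (4,2)    (4,2)   (3,-2)   (3,-2)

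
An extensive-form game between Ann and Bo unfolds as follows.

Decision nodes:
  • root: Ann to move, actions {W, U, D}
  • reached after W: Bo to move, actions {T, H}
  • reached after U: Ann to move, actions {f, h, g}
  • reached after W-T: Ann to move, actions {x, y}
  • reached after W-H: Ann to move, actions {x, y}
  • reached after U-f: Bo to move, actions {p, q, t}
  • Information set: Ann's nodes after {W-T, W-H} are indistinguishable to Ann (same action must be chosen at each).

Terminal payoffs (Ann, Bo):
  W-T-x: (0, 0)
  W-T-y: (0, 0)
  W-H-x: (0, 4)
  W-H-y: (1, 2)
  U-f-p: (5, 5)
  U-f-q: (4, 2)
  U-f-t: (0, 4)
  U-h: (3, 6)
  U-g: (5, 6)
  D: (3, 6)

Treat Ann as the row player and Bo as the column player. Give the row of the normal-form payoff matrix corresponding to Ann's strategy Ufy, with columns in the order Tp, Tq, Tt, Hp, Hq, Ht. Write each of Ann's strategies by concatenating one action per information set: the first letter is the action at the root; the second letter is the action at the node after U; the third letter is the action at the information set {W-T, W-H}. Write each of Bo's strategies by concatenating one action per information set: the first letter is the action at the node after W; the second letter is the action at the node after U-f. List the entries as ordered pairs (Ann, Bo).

(5,5) (4,2) (0,4) (5,5) (4,2) (0,4)

vs Tp: Ann plays U → Ann plays f at [U] → Bo plays p at [U-f] → (5, 5)
vs Tq: Ann plays U → Ann plays f at [U] → Bo plays q at [U-f] → (4, 2)
vs Tt: Ann plays U → Ann plays f at [U] → Bo plays t at [U-f] → (0, 4)
vs Hp: Ann plays U → Ann plays f at [U] → Bo plays p at [U-f] → (5, 5)
vs Hq: Ann plays U → Ann plays f at [U] → Bo plays q at [U-f] → (4, 2)
vs Ht: Ann plays U → Ann plays f at [U] → Bo plays t at [U-f] → (0, 4)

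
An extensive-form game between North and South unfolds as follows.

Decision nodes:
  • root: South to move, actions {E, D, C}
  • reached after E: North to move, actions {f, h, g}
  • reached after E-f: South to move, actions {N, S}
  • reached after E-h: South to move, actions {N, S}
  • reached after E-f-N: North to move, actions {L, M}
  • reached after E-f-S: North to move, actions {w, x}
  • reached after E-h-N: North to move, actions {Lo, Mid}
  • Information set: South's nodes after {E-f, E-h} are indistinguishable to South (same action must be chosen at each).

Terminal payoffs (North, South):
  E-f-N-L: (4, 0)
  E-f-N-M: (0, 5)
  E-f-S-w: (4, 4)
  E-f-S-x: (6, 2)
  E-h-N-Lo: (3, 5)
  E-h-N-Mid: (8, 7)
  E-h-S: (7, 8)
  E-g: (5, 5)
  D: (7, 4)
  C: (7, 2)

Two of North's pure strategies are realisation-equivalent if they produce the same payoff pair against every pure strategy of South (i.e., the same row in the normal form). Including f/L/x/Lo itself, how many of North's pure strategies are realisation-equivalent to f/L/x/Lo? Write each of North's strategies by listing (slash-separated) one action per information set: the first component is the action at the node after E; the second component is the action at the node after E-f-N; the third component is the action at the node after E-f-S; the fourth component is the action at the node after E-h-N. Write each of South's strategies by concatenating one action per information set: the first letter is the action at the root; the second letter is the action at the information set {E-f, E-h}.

Row for f/L/x/Lo (columns EN, ES, DN, DS, CN, CS): (4,0) (6,2) (7,4) (7,4) (7,2) (7,2).
Under f/L/x/Lo, North's choice at the node after E-h-N can never be reached regardless of what South does, so varying those choices leaves every outcome unchanged.
Holding the reachable choices fixed and varying the unreachable one freely already gives 2 equivalent strategies.
No other strategy reproduces this row, so those 2 are the full class: f/L/x/Lo, f/L/x/Mid.

2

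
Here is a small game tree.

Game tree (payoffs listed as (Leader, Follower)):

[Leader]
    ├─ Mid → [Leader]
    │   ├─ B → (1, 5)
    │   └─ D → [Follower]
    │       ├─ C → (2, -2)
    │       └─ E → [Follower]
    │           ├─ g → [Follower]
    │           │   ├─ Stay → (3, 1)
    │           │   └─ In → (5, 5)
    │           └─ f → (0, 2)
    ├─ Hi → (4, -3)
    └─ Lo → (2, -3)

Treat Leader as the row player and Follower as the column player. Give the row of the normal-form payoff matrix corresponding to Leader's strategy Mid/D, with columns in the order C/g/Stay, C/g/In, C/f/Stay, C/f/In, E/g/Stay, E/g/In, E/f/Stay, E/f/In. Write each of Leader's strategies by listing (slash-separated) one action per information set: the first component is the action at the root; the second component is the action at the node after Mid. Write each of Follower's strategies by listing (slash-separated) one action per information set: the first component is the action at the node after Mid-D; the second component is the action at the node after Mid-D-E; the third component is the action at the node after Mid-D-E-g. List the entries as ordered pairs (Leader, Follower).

(2,-2) (2,-2) (2,-2) (2,-2) (3,1) (5,5) (0,2) (0,2)

vs C/g/Stay: Leader plays Mid → Leader plays D at [Mid] → Follower plays C at [Mid-D] → (2, -2)
vs C/g/In: Leader plays Mid → Leader plays D at [Mid] → Follower plays C at [Mid-D] → (2, -2)
vs C/f/Stay: Leader plays Mid → Leader plays D at [Mid] → Follower plays C at [Mid-D] → (2, -2)
vs C/f/In: Leader plays Mid → Leader plays D at [Mid] → Follower plays C at [Mid-D] → (2, -2)
vs E/g/Stay: Leader plays Mid → Leader plays D at [Mid] → Follower plays E at [Mid-D] → Follower plays g at [Mid-D-E] → Follower plays Stay at [Mid-D-E-g] → (3, 1)
vs E/g/In: Leader plays Mid → Leader plays D at [Mid] → Follower plays E at [Mid-D] → Follower plays g at [Mid-D-E] → Follower plays In at [Mid-D-E-g] → (5, 5)
vs E/f/Stay: Leader plays Mid → Leader plays D at [Mid] → Follower plays E at [Mid-D] → Follower plays f at [Mid-D-E] → (0, 2)
vs E/f/In: Leader plays Mid → Leader plays D at [Mid] → Follower plays E at [Mid-D] → Follower plays f at [Mid-D-E] → (0, 2)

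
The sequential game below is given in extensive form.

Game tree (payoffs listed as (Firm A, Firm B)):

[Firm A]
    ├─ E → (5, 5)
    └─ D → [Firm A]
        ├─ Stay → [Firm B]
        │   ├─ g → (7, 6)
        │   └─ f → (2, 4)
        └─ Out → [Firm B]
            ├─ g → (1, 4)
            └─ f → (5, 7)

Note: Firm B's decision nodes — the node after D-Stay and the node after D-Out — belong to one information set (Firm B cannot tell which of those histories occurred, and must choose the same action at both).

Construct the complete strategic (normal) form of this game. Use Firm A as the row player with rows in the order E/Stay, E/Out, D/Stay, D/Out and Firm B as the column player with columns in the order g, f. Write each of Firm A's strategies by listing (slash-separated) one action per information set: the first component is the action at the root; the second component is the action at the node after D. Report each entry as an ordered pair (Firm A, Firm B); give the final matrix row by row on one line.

              g        f
E/Stay    (5,5)    (5,5)
 E/Out    (5,5)    (5,5)
D/Stay    (7,6)    (2,4)
 D/Out    (1,4)    (5,7)

E/Stay: (5,5) (5,5) | E/Out: (5,5) (5,5) | D/Stay: (7,6) (2,4) | D/Out: (1,4) (5,7)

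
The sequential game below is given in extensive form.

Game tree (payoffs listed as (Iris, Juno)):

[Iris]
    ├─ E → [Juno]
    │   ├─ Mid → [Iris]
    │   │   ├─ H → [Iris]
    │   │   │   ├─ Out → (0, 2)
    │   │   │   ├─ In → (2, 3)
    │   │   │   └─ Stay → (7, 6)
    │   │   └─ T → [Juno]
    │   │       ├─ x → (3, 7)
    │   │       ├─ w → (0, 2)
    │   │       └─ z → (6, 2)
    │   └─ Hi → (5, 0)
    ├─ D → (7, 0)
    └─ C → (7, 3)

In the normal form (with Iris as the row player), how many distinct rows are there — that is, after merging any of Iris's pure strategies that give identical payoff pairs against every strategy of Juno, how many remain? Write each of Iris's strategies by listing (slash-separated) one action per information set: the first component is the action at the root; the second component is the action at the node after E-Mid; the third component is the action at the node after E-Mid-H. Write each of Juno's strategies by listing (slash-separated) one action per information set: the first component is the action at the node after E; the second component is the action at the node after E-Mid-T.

6

Iris has 18 pure strategies: E/H/Out, E/H/In, E/H/Stay, E/T/Out, E/T/In, E/T/Stay, D/H/Out, D/H/In, D/H/Stay, D/T/Out, D/T/In, D/T/Stay, C/H/Out, C/H/In, C/H/Stay, C/T/Out, C/T/In, C/T/Stay. Columns: Mid/x, Mid/w, Mid/z, Hi/x, Hi/w, Hi/z.
{E/H/Out} → row (0,2) (0,2) (0,2) (5,0) (5,0) (5,0)
{E/H/In} → row (2,3) (2,3) (2,3) (5,0) (5,0) (5,0)
{E/H/Stay} → row (7,6) (7,6) (7,6) (5,0) (5,0) (5,0)
{E/T/Out, E/T/In, E/T/Stay} → row (3,7) (0,2) (6,2) (5,0) (5,0) (5,0)
{D/H/Out, D/H/In, D/H/Stay, D/T/Out, D/T/In, D/T/Stay} → row (7,0) (7,0) (7,0) (7,0) (7,0) (7,0)
{C/H/Out, C/H/In, C/H/Stay, C/T/Out, C/T/In, C/T/Stay} → row (7,3) (7,3) (7,3) (7,3) (7,3) (7,3)
That's 6 distinct rows out of 18 strategies.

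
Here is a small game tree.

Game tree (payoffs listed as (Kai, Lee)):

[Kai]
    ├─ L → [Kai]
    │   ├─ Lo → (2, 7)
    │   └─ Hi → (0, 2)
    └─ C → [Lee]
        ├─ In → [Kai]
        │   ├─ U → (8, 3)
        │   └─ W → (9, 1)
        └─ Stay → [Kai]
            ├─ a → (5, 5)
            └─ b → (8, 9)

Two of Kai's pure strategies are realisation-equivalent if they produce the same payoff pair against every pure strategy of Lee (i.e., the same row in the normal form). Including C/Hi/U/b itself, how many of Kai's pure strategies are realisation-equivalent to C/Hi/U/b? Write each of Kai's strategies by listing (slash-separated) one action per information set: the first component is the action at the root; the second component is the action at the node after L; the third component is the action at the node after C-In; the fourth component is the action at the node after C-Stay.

Row for C/Hi/U/b (columns In, Stay): (8,3) (8,9).
Under C/Hi/U/b, Kai's choice at the node after L can never be reached regardless of what Lee does, so varying those choices leaves every outcome unchanged.
Holding the reachable choices fixed and varying the unreachable one freely already gives 2 equivalent strategies.
No other strategy reproduces this row, so those 2 are the full class: C/Lo/U/b, C/Hi/U/b.

2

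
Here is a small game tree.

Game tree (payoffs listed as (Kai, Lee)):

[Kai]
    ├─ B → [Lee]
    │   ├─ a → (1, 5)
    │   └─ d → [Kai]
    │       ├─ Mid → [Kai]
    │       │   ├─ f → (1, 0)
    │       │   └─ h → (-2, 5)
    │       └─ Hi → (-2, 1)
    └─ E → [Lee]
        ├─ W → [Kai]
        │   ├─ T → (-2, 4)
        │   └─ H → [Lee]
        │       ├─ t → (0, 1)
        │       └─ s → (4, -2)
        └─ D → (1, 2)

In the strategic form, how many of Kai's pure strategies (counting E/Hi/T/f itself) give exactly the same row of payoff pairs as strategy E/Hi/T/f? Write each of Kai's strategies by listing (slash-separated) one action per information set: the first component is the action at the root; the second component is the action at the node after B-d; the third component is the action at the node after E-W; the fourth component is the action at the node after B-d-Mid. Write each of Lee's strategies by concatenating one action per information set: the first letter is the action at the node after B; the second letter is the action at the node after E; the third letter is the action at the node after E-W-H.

4

Row for E/Hi/T/f (columns aWt, aWs, aDt, aDs, dWt, dWs, dDt, dDs): (-2,4) (-2,4) (1,2) (1,2) (-2,4) (-2,4) (1,2) (1,2).
Under E/Hi/T/f, Kai's choice at the node after B-d and at the node after B-d-Mid can never be reached regardless of what Lee does, so varying those choices leaves every outcome unchanged.
Holding the reachable choices fixed and varying the unreachable ones freely already gives 2 × 2 = 4 equivalent strategies.
No other strategy reproduces this row, so those 4 are the full class: E/Mid/T/f, E/Mid/T/h, E/Hi/T/f, E/Hi/T/h.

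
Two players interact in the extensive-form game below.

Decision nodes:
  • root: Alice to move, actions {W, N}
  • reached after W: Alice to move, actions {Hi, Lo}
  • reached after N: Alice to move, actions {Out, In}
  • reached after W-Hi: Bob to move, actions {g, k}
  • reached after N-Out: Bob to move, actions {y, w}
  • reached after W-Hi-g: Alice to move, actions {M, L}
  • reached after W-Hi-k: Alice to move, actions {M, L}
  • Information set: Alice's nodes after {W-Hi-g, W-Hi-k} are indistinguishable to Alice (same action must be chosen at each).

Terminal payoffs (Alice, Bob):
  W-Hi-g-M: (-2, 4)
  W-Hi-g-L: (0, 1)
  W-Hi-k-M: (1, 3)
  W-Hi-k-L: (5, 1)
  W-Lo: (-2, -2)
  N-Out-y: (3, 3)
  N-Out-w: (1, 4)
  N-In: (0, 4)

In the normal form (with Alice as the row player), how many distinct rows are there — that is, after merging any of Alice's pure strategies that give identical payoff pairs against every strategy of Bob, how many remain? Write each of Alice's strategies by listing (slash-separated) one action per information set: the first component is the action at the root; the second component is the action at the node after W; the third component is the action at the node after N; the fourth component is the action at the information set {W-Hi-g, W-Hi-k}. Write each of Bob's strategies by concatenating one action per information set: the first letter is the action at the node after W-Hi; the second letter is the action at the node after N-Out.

Alice has 16 pure strategies: W/Hi/Out/M, W/Hi/Out/L, W/Hi/In/M, W/Hi/In/L, W/Lo/Out/M, W/Lo/Out/L, W/Lo/In/M, W/Lo/In/L, N/Hi/Out/M, N/Hi/Out/L, N/Hi/In/M, N/Hi/In/L, N/Lo/Out/M, N/Lo/Out/L, N/Lo/In/M, N/Lo/In/L. Columns: gy, gw, ky, kw.
{W/Hi/Out/M, W/Hi/In/M} → row (-2,4) (-2,4) (1,3) (1,3)
{W/Hi/Out/L, W/Hi/In/L} → row (0,1) (0,1) (5,1) (5,1)
{W/Lo/Out/M, W/Lo/Out/L, W/Lo/In/M, W/Lo/In/L} → row (-2,-2) (-2,-2) (-2,-2) (-2,-2)
{N/Hi/Out/M, N/Hi/Out/L, N/Lo/Out/M, N/Lo/Out/L} → row (3,3) (1,4) (3,3) (1,4)
{N/Hi/In/M, N/Hi/In/L, N/Lo/In/M, N/Lo/In/L} → row (0,4) (0,4) (0,4) (0,4)
That's 5 distinct rows out of 16 strategies.

5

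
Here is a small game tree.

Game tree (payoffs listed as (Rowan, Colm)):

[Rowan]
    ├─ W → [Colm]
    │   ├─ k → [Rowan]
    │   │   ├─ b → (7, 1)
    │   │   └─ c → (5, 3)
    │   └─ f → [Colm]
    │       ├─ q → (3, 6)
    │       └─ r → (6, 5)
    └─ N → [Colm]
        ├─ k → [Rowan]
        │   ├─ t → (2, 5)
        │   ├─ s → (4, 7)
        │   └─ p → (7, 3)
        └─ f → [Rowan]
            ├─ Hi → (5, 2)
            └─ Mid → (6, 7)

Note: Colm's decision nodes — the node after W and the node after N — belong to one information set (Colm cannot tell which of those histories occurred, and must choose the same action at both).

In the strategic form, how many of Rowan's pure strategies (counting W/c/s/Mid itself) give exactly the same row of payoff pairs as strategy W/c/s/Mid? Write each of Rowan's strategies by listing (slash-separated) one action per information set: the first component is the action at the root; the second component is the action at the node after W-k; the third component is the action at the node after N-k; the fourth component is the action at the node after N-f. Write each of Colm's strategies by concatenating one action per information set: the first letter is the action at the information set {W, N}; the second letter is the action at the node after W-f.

Row for W/c/s/Mid (columns kq, kr, fq, fr): (5,3) (5,3) (3,6) (6,5).
Under W/c/s/Mid, Rowan's choice at the node after N-k and at the node after N-f can never be reached regardless of what Colm does, so varying those choices leaves every outcome unchanged.
Holding the reachable choices fixed and varying the unreachable ones freely already gives 3 × 2 = 6 equivalent strategies.
No other strategy reproduces this row, so those 6 are the full class: W/c/t/Hi, W/c/t/Mid, W/c/s/Hi, W/c/s/Mid, W/c/p/Hi, W/c/p/Mid.

6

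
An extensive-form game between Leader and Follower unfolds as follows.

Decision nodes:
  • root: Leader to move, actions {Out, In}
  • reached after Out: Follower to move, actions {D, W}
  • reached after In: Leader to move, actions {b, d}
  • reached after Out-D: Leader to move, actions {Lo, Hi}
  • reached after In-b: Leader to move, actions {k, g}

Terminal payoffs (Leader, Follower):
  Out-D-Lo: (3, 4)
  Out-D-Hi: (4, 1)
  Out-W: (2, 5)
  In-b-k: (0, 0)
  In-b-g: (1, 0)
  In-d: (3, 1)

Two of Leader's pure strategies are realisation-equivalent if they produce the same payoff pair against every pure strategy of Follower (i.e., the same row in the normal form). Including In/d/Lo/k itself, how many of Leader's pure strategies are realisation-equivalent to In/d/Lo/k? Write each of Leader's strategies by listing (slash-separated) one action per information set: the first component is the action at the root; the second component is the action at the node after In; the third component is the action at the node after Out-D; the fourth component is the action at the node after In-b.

Row for In/d/Lo/k (columns D, W): (3,1) (3,1).
Under In/d/Lo/k, Leader's choice at the node after Out-D and at the node after In-b can never be reached regardless of what Follower does, so varying those choices leaves every outcome unchanged.
Holding the reachable choices fixed and varying the unreachable ones freely already gives 2 × 2 = 4 equivalent strategies.
No other strategy reproduces this row, so those 4 are the full class: In/d/Lo/k, In/d/Lo/g, In/d/Hi/k, In/d/Hi/g.

4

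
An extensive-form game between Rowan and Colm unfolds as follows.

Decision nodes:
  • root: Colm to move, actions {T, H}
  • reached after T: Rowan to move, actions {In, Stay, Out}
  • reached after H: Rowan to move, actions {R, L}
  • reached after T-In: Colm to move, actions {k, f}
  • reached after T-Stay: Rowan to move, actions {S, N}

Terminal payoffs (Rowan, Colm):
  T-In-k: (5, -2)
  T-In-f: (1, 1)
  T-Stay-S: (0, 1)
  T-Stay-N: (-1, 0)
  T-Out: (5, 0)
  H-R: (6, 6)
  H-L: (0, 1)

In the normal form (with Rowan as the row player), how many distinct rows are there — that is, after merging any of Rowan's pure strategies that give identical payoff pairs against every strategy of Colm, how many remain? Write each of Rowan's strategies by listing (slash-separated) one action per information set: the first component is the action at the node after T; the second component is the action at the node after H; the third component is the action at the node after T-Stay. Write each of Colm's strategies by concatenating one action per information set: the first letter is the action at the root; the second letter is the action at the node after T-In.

8

Rowan has 12 pure strategies: In/R/S, In/R/N, In/L/S, In/L/N, Stay/R/S, Stay/R/N, Stay/L/S, Stay/L/N, Out/R/S, Out/R/N, Out/L/S, Out/L/N. Columns: Tk, Tf, Hk, Hf.
{In/R/S, In/R/N} → row (5,-2) (1,1) (6,6) (6,6)
{In/L/S, In/L/N} → row (5,-2) (1,1) (0,1) (0,1)
{Stay/R/S} → row (0,1) (0,1) (6,6) (6,6)
{Stay/R/N} → row (-1,0) (-1,0) (6,6) (6,6)
{Stay/L/S} → row (0,1) (0,1) (0,1) (0,1)
{Stay/L/N} → row (-1,0) (-1,0) (0,1) (0,1)
{Out/R/S, Out/R/N} → row (5,0) (5,0) (6,6) (6,6)
{Out/L/S, Out/L/N} → row (5,0) (5,0) (0,1) (0,1)
That's 8 distinct rows out of 12 strategies.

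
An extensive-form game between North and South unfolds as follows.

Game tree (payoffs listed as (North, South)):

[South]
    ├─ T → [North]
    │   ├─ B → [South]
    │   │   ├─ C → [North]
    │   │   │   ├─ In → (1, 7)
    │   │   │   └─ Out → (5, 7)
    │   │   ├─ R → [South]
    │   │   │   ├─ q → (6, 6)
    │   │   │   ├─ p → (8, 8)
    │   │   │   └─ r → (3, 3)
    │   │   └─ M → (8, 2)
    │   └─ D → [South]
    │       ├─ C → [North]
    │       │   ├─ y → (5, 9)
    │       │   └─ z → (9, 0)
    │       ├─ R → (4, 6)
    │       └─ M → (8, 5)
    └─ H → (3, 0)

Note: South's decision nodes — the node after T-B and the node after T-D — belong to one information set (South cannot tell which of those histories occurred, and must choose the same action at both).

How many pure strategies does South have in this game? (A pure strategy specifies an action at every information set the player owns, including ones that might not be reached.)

18

South owns the root with actions {T, H} — two choices.
South owns the information set {T-B, T-D} with actions {C, R, M} — three choices.
South owns the node after T-B-R with actions {q, p, r} — three choices.
A pure strategy fixes one action at each information set independently, so the count is the product 2 × 3 × 3 = 18.
(For reference, North has 8 pure strategies, giving a 18×8 normal-form matrix.)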